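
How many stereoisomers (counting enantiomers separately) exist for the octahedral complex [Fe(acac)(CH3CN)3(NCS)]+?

2

The six octahedral sites form three mutually perpendicular trans pairs.
Each acac is bidentate and must span two cis positions.
Systematic placement gives 2 geometric isomers: CH3CN mer; CH3CN fac.
Each arrangement has an internal mirror plane or centre of symmetry, so none is chiral.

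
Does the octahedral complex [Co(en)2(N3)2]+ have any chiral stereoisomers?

Each en is bidentate and must span two cis positions.
Systematic placement gives 2 geometric isomers: N3 trans; N3 cis (chiral).
One of these lacks any improper symmetry element and so occurs as an enantiomeric pair, giving 2 + 1 = 3 stereoisomers in total.

yes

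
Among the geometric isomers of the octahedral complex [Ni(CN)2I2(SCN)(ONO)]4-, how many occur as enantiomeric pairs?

The distinct arrangements are (6 in all): CN trans, I trans; CN trans, I cis; CN cis, I cis (3 arrangements, 2 chiral); CN cis, I trans.
Of these, 2 lack any improper symmetry element and so occur as enantiomeric pairs, giving 6 + 2 = 8 stereoisomers in total.

2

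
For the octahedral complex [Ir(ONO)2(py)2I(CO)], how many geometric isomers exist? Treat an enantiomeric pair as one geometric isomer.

6

In an octahedral complex each vertex has one trans partner and four cis neighbours.
The distinct arrangements are (6 in all): ONO trans, py trans; ONO cis, py cis (3 arrangements, 2 chiral); ONO cis, py trans; ONO trans, py cis.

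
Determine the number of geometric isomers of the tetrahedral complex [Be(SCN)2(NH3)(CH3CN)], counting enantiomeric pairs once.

1

All four vertices of a tetrahedron are equivalent and mutually adjacent, so cis/trans isomerism cannot arise.
Only one geometric arrangement is possible.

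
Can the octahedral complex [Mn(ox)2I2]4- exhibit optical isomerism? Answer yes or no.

yes

The six octahedral sites form three mutually perpendicular trans pairs.
Each ox is bidentate and must span two cis positions.
There are 2 geometric isomers: I trans; I cis (chiral).
One of these lacks any improper symmetry element and so occurs as an enantiomeric pair, giving 2 + 1 = 3 stereoisomers in total.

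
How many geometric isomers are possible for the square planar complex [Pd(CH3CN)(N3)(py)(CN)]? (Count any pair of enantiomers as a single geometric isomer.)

A square has two trans pairs of vertices; adjacent vertices are cis.
Systematic placement gives 3 geometric isomers: (CH3CN/N3 trans, CN/py trans); (CH3CN/py trans, CN/N3 trans); (CH3CN/CN trans, N3/py trans).

3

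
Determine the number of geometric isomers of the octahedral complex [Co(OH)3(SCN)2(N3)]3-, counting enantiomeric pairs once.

The six octahedral sites form three mutually perpendicular trans pairs.
There are 3 geometric isomers: OH mer, SCN trans; OH fac, SCN cis; OH mer, SCN cis.

3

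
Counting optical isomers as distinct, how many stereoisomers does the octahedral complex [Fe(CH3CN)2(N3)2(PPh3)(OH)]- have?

8

An octahedron has six vertices in three trans pairs; every non-trans pair is cis.
Systematic placement gives 6 geometric isomers: CH3CN trans, N3 trans; CH3CN trans, N3 cis; CH3CN cis, N3 cis (3 arrangements, 2 chiral); CH3CN cis, N3 trans.
Of these, 2 lack any improper symmetry element and so occur as enantiomeric pairs, giving 6 + 2 = 8 stereoisomers in total.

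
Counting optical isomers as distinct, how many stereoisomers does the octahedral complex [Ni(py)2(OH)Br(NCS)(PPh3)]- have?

15

An octahedron has six vertices in three trans pairs; every non-trans pair is cis.
Exhaustive case analysis gives 9 geometric isomers.
Of these, 6 lack any improper symmetry element and so occur as enantiomeric pairs, giving 9 + 6 = 15 stereoisomers in total.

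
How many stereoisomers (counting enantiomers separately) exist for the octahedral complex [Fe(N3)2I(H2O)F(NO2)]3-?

The six octahedral sites form three mutually perpendicular trans pairs.
Exhaustive case analysis gives 9 geometric isomers.
Of these, 6 lack any improper symmetry element and so occur as enantiomeric pairs, giving 9 + 6 = 15 stereoisomers in total.

15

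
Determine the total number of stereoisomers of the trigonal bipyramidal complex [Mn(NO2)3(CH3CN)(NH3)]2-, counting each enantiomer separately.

4

A trigonal bipyramid has two axial and three equatorial sites, which are chemically inequivalent.
There are 4 geometric isomers: CH3CN axial, NH3 axial; CH3CN axial, NH3 equatorial; CH3CN equatorial, NH3 axial; CH3CN equatorial, NH3 equatorial.
Each arrangement has an internal mirror plane or centre of symmetry, so none is chiral.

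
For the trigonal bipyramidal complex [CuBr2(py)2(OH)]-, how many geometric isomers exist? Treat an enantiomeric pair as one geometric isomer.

5

In a trigonal bipyramid the two axial positions differ from the three equatorial ones.
Placing the ligands in turn and identifying arrangements related by rotation or reflection leaves 5 distinct geometric isomers.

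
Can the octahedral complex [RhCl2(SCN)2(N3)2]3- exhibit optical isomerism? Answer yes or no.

yes

An octahedron has six vertices in three trans pairs; every non-trans pair is cis.
The distinct arrangements are (5 in all): Cl trans, SCN trans, N3 trans; Cl trans, SCN cis, N3 cis; Cl cis, SCN trans, N3 cis; Cl cis, SCN cis, N3 cis (chiral); Cl cis, SCN cis, N3 trans.
One of these lacks any improper symmetry element and so occurs as an enantiomeric pair, giving 5 + 1 = 6 stereoisomers in total.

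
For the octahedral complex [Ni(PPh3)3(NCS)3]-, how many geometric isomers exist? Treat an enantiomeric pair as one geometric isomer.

2

An octahedron has six vertices in three trans pairs; every non-trans pair is cis.
Working through the distinct placements yields 2 geometric isomers: PPh3 mer; PPh3 fac.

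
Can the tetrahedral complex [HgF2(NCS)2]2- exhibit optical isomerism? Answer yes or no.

no

All four vertices of a tetrahedron are equivalent and mutually adjacent, so cis/trans isomerism cannot arise.
Only one geometric arrangement is possible.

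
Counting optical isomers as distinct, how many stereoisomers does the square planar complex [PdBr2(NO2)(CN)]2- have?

2

In a square planar complex each vertex has one trans partner and two cis neighbours.
There are 2 geometric isomers: Br cis; Br trans.
Each arrangement has an internal mirror plane or centre of symmetry, so none is chiral.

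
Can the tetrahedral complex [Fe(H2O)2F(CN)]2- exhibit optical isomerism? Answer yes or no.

All four vertices of a tetrahedron are equivalent and mutually adjacent, so cis/trans isomerism cannot arise.
Only one geometric arrangement is possible.

no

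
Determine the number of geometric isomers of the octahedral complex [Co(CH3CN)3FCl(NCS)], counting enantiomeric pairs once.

In an octahedral complex each vertex has one trans partner and four cis neighbours.
Systematic placement gives 4 geometric isomers: CH3CN mer (3 arrangements); CH3CN fac (chiral).

4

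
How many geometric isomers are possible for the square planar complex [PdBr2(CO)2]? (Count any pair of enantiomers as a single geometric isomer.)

2

In a square planar complex each vertex has one trans partner and two cis neighbours.
The distinct arrangements are (2 in all): Br cis; Br trans.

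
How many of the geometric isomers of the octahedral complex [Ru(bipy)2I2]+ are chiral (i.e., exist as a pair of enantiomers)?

1

In an octahedral complex each vertex has one trans partner and four cis neighbours.
Each bipy is bidentate and must span two cis positions.
Systematic placement gives 2 geometric isomers: I trans; I cis (chiral).
One of these lacks any improper symmetry element and so occurs as an enantiomeric pair, giving 2 + 1 = 3 stereoisomers in total.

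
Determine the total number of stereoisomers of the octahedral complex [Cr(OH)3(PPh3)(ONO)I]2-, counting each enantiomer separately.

In an octahedral complex each vertex has one trans partner and four cis neighbours.
There are 4 geometric isomers: OH mer (3 arrangements); OH fac (chiral).
One of these lacks any improper symmetry element and so occurs as an enantiomeric pair, giving 4 + 1 = 5 stereoisomers in total.

5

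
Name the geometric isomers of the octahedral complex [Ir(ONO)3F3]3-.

fac and mer

An octahedron has six vertices in three trans pairs; every non-trans pair is cis.
There are 2 geometric isomers: ONO mer; ONO fac.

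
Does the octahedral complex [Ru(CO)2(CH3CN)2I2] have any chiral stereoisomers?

yes

In an octahedral complex each vertex has one trans partner and four cis neighbours.
Systematic placement gives 5 geometric isomers: CO trans, CH3CN trans, I trans; CO cis, CH3CN trans, I cis; CO cis, CH3CN cis, I trans; CO cis, CH3CN cis, I cis (chiral); CO trans, CH3CN cis, I cis.
One of these lacks any improper symmetry element and so occurs as an enantiomeric pair, giving 5 + 1 = 6 stereoisomers in total.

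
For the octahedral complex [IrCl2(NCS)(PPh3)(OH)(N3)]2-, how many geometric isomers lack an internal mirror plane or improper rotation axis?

6

An octahedron has six vertices in three trans pairs; every non-trans pair is cis.
Placing the ligands in turn and identifying arrangements related by rotation or reflection leaves 9 distinct geometric isomers.
Of these, 6 lack any improper symmetry element and so occur as enantiomeric pairs, giving 9 + 6 = 15 stereoisomers in total.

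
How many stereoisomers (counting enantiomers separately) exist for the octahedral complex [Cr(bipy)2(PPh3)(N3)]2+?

3

In an octahedral complex each vertex has one trans partner and four cis neighbours.
Each bipy is bidentate and must span two cis positions.
Systematic placement gives 2 geometric isomers: PPh3 and N3 mutually trans; PPh3 and N3 mutually cis (chiral).
One of these lacks any improper symmetry element and so occurs as an enantiomeric pair, giving 2 + 1 = 3 stereoisomers in total.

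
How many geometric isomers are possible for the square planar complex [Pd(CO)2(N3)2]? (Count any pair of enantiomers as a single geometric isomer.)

2

A square has two trans pairs of vertices; adjacent vertices are cis.
There are 2 geometric isomers: CO cis; CO trans.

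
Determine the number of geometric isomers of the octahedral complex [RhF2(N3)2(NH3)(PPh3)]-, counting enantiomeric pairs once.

6

The six octahedral sites form three mutually perpendicular trans pairs.
Systematic placement gives 6 geometric isomers: F trans, N3 trans; F trans, N3 cis; F cis, N3 cis (3 arrangements, 2 chiral); F cis, N3 trans.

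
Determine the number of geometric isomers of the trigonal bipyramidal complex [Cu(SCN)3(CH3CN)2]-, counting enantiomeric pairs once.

3

Systematic placement gives 3 geometric isomers: CH3CN both axial; CH3CN one axial, one equatorial; CH3CN both equatorial.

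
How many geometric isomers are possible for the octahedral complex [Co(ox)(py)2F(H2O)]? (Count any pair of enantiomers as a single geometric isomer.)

The six octahedral sites form three mutually perpendicular trans pairs.
Each ox is bidentate and must span two cis positions.
The distinct arrangements are (4 in all): py cis (3 arrangements, 2 chiral); py trans.

4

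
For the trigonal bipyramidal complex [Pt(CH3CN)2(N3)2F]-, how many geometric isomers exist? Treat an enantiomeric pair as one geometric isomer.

Exhaustive case analysis gives 5 geometric isomers.

5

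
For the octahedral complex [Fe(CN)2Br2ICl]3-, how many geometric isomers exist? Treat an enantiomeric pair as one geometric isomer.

The six octahedral sites form three mutually perpendicular trans pairs.
There are 6 geometric isomers: CN trans, Br trans; CN cis, Br trans; CN cis, Br cis (3 arrangements, 2 chiral); CN trans, Br cis.

6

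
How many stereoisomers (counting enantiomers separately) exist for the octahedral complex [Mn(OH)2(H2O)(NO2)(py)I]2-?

The six octahedral sites form three mutually perpendicular trans pairs.
Placing the ligands in turn and identifying arrangements related by rotation or reflection leaves 9 distinct geometric isomers.
Of these, 6 lack any improper symmetry element and so occur as enantiomeric pairs, giving 9 + 6 = 15 stereoisomers in total.

15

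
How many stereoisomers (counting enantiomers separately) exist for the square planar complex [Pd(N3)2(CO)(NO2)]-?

2

The distinct arrangements are (2 in all): N3 cis; N3 trans.
Each arrangement has an internal mirror plane or centre of symmetry, so none is chiral.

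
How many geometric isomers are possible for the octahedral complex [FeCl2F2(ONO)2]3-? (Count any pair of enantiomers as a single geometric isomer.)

An octahedron has six vertices in three trans pairs; every non-trans pair is cis.
Systematic placement gives 5 geometric isomers: Cl trans, F trans, ONO trans; Cl trans, F cis, ONO cis; Cl cis, F cis, ONO trans; Cl cis, F cis, ONO cis (chiral); Cl cis, F trans, ONO cis.

5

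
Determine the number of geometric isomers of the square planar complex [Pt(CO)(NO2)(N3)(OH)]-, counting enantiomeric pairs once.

A square has two trans pairs of vertices; adjacent vertices are cis.
Working through the distinct placements yields 3 geometric isomers: (CO/NO2 trans, N3/OH trans); (CO/OH trans, N3/NO2 trans); (CO/N3 trans, NO2/OH trans).

3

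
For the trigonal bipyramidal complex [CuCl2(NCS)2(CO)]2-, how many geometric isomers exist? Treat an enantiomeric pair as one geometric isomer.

In a trigonal bipyramid the two axial positions differ from the three equatorial ones.
Systematic enumeration (placing each ligand type in turn and discarding arrangements equivalent by rotation or reflection) gives 5 geometric isomers.

5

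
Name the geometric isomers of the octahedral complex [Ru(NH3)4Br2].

The six octahedral sites form three mutually perpendicular trans pairs.
Working through the distinct placements yields 2 geometric isomers: Br trans; Br cis.

cis and trans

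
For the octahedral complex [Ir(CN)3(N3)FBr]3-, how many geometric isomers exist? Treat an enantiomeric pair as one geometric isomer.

An octahedron has six vertices in three trans pairs; every non-trans pair is cis.
Working through the distinct placements yields 4 geometric isomers: CN mer (3 arrangements); CN fac (chiral).

4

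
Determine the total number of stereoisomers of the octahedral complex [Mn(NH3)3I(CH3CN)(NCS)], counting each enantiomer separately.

5

There are 4 geometric isomers: NH3 mer (3 arrangements); NH3 fac (chiral).
One of these lacks any improper symmetry element and so occurs as an enantiomeric pair, giving 4 + 1 = 5 stereoisomers in total.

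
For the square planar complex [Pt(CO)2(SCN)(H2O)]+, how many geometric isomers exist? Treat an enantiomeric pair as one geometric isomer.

Working through the distinct placements yields 2 geometric isomers: CO cis; CO trans.

2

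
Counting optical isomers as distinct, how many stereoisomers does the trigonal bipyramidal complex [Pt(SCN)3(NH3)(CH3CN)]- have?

4

A trigonal bipyramid has two axial and three equatorial sites, which are chemically inequivalent.
There are 4 geometric isomers: NH3 axial, CH3CN axial; NH3 equatorial, CH3CN axial; NH3 axial, CH3CN equatorial; NH3 equatorial, CH3CN equatorial.
Each arrangement has an internal mirror plane or centre of symmetry, so none is chiral.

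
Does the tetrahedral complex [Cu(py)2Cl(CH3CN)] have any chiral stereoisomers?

no

All four vertices of a tetrahedron are equivalent and mutually adjacent, so cis/trans isomerism cannot arise.
Only one geometric arrangement is possible.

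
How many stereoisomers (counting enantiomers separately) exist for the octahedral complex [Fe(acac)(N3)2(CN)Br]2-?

6

Each acac is bidentate and must span two cis positions.
Working through the distinct placements yields 4 geometric isomers: N3 cis (3 arrangements, 2 chiral); N3 trans.
Of these, 2 lack any improper symmetry element and so occur as enantiomeric pairs, giving 4 + 2 = 6 stereoisomers in total.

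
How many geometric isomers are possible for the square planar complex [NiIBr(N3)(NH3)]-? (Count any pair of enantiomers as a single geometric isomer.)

3

A square has two trans pairs of vertices; adjacent vertices are cis.
There are 3 geometric isomers: (Br/N3 trans, I/NH3 trans); (Br/NH3 trans, I/N3 trans); (Br/I trans, N3/NH3 trans).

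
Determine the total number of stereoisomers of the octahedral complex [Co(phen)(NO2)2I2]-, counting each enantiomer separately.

An octahedron has six vertices in three trans pairs; every non-trans pair is cis.
Each phen is bidentate and must span two cis positions.
There are 3 geometric isomers: NO2 cis, I trans; NO2 cis, I cis (chiral); NO2 trans, I cis.
One of these lacks any improper symmetry element and so occurs as an enantiomeric pair, giving 3 + 1 = 4 stereoisomers in total.

4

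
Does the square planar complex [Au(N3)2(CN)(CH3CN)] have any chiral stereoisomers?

A square has two trans pairs of vertices; adjacent vertices are cis.
There are 2 geometric isomers: N3 cis; N3 trans.
Each arrangement has an internal mirror plane or centre of symmetry, so none is chiral.

no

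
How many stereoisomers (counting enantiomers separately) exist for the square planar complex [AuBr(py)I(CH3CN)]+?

In a square planar complex each vertex has one trans partner and two cis neighbours.
There are 3 geometric isomers: (Br/I trans, CH3CN/py trans); (Br/py trans, CH3CN/I trans); (Br/CH3CN trans, I/py trans).
Each arrangement has an internal mirror plane or centre of symmetry, so none is chiral.

3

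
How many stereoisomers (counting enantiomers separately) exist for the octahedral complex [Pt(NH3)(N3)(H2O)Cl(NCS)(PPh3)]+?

30

Systematic enumeration (placing each ligand type in turn and discarding arrangements equivalent by rotation or reflection) gives 15 geometric isomers.
Of these, 15 lack any improper symmetry element and so occur as enantiomeric pairs, giving 15 + 15 = 30 stereoisomers in total.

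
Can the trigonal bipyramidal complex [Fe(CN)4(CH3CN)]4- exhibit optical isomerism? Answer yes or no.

The distinct arrangements are (2 in all): CH3CN axial; CH3CN equatorial.
Each arrangement has an internal mirror plane or centre of symmetry, so none is chiral.

no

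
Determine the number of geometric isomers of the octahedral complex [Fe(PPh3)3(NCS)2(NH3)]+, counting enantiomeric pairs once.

3

In an octahedral complex each vertex has one trans partner and four cis neighbours.
The distinct arrangements are (3 in all): PPh3 mer, NCS trans; PPh3 mer, NCS cis; PPh3 fac, NCS cis.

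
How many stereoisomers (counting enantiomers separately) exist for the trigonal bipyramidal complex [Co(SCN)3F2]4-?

3

In a trigonal bipyramid the two axial positions differ from the three equatorial ones.
Working through the distinct placements yields 3 geometric isomers: F both axial; F one axial, one equatorial; F both equatorial.
Each arrangement has an internal mirror plane or centre of symmetry, so none is chiral.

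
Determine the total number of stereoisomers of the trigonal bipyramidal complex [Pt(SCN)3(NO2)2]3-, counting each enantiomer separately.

A trigonal bipyramid has two axial and three equatorial sites, which are chemically inequivalent.
Working through the distinct placements yields 3 geometric isomers: NO2 both axial; NO2 one axial, one equatorial; NO2 both equatorial.
Each arrangement has an internal mirror plane or centre of symmetry, so none is chiral.

3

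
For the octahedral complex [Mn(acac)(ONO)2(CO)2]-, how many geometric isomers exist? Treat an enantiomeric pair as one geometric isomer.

Each acac is bidentate and must span two cis positions.
The distinct arrangements are (3 in all): ONO cis, CO trans; ONO cis, CO cis (chiral); ONO trans, CO cis.

3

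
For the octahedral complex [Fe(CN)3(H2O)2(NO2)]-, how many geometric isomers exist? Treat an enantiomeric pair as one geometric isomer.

Working through the distinct placements yields 3 geometric isomers: CN mer, H2O cis; CN mer, H2O trans; CN fac, H2O cis.

3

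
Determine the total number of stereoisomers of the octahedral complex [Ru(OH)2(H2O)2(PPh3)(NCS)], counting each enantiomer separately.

8

The six octahedral sites form three mutually perpendicular trans pairs.
Systematic placement gives 6 geometric isomers: OH cis, H2O trans; OH trans, H2O trans; OH cis, H2O cis (3 arrangements, 2 chiral); OH trans, H2O cis.
Of these, 2 lack any improper symmetry element and so occur as enantiomeric pairs, giving 6 + 2 = 8 stereoisomers in total.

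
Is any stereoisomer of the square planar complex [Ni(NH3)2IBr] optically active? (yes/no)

no

In a square planar complex each vertex has one trans partner and two cis neighbours.
There are 2 geometric isomers: NH3 cis; NH3 trans.
Each arrangement has an internal mirror plane or centre of symmetry, so none is chiral.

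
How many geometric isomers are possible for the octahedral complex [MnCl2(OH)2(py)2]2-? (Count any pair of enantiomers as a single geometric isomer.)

5

The six octahedral sites form three mutually perpendicular trans pairs.
Working through the distinct placements yields 5 geometric isomers: Cl trans, OH trans, py trans; Cl trans, OH cis, py cis; Cl cis, OH cis, py trans; Cl cis, OH cis, py cis (chiral); Cl cis, OH trans, py cis.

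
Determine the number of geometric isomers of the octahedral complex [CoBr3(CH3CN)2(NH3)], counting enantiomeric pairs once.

The six octahedral sites form three mutually perpendicular trans pairs.
Working through the distinct placements yields 3 geometric isomers: Br mer, CH3CN cis; Br mer, CH3CN trans; Br fac, CH3CN cis.

3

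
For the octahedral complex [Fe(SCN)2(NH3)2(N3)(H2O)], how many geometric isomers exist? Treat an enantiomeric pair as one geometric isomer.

An octahedron has six vertices in three trans pairs; every non-trans pair is cis.
Working through the distinct placements yields 6 geometric isomers: SCN trans, NH3 trans; SCN cis, NH3 cis (3 arrangements, 2 chiral); SCN trans, NH3 cis; SCN cis, NH3 trans.

6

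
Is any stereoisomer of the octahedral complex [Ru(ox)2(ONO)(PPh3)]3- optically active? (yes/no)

yes

An octahedron has six vertices in three trans pairs; every non-trans pair is cis.
Each ox is bidentate and must span two cis positions.
Working through the distinct placements yields 2 geometric isomers: ONO and PPh3 mutually trans; ONO and PPh3 mutually cis (chiral).
One of these lacks any improper symmetry element and so occurs as an enantiomeric pair, giving 2 + 1 = 3 stereoisomers in total.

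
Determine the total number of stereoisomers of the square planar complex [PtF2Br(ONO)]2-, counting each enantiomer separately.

2

A square has two trans pairs of vertices; adjacent vertices are cis.
The distinct arrangements are (2 in all): F cis; F trans.
Each arrangement has an internal mirror plane or centre of symmetry, so none is chiral.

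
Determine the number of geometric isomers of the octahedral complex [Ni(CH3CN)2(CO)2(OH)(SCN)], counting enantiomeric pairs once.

In an octahedral complex each vertex has one trans partner and four cis neighbours.
The distinct arrangements are (6 in all): CH3CN trans, CO trans; CH3CN trans, CO cis; CH3CN cis, CO cis (3 arrangements, 2 chiral); CH3CN cis, CO trans.

6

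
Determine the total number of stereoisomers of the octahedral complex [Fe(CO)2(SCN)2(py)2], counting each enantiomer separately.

6

In an octahedral complex each vertex has one trans partner and four cis neighbours.
Systematic placement gives 5 geometric isomers: CO trans, SCN trans, py trans; CO trans, SCN cis, py cis; CO cis, SCN cis, py trans; CO cis, SCN cis, py cis (chiral); CO cis, SCN trans, py cis.
One of these lacks any improper symmetry element and so occurs as an enantiomeric pair, giving 5 + 1 = 6 stereoisomers in total.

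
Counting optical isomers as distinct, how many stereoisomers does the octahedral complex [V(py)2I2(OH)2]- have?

6

The six octahedral sites form three mutually perpendicular trans pairs.
There are 5 geometric isomers: py trans, I trans, OH trans; py cis, I trans, OH cis; py trans, I cis, OH cis; py cis, I cis, OH cis (chiral); py cis, I cis, OH trans.
One of these lacks any improper symmetry element and so occurs as an enantiomeric pair, giving 5 + 1 = 6 stereoisomers in total.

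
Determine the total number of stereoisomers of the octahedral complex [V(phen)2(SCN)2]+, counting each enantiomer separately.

An octahedron has six vertices in three trans pairs; every non-trans pair is cis.
Each phen is bidentate and must span two cis positions.
The distinct arrangements are (2 in all): SCN trans; SCN cis (chiral).
One of these lacks any improper symmetry element and so occurs as an enantiomeric pair, giving 2 + 1 = 3 stereoisomers in total.

3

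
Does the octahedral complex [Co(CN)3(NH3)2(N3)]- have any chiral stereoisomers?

In an octahedral complex each vertex has one trans partner and four cis neighbours.
Working through the distinct placements yields 3 geometric isomers: CN mer, NH3 trans; CN mer, NH3 cis; CN fac, NH3 cis.
Each arrangement has an internal mirror plane or centre of symmetry, so none is chiral.

no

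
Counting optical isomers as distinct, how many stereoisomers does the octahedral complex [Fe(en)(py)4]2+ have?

1

In an octahedral complex each vertex has one trans partner and four cis neighbours.
Each en is bidentate and must span two cis positions.
Only one geometric arrangement is possible.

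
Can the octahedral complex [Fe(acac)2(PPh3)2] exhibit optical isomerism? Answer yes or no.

yes

An octahedron has six vertices in three trans pairs; every non-trans pair is cis.
Each acac is bidentate and must span two cis positions.
The distinct arrangements are (2 in all): PPh3 trans; PPh3 cis (chiral).
One of these lacks any improper symmetry element and so occurs as an enantiomeric pair, giving 2 + 1 = 3 stereoisomers in total.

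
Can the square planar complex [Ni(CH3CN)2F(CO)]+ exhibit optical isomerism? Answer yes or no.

In a square planar complex each vertex has one trans partner and two cis neighbours.
There are 2 geometric isomers: CH3CN cis; CH3CN trans.
Each arrangement has an internal mirror plane or centre of symmetry, so none is chiral.

no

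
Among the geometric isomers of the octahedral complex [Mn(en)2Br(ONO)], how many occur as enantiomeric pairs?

An octahedron has six vertices in three trans pairs; every non-trans pair is cis.
Each en is bidentate and must span two cis positions.
Systematic placement gives 2 geometric isomers: Br and ONO mutually trans; Br and ONO mutually cis (chiral).
One of these lacks any improper symmetry element and so occurs as an enantiomeric pair, giving 2 + 1 = 3 stereoisomers in total.

1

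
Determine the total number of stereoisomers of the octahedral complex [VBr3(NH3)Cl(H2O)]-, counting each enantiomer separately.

5

The six octahedral sites form three mutually perpendicular trans pairs.
The distinct arrangements are (4 in all): Br mer (3 arrangements); Br fac (chiral).
One of these lacks any improper symmetry element and so occurs as an enantiomeric pair, giving 4 + 1 = 5 stereoisomers in total.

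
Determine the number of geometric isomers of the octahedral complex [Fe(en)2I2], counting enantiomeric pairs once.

2

An octahedron has six vertices in three trans pairs; every non-trans pair is cis.
Each en is bidentate and must span two cis positions.
Systematic placement gives 2 geometric isomers: I trans; I cis (chiral).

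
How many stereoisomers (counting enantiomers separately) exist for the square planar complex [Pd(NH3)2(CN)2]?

2

A square has two trans pairs of vertices; adjacent vertices are cis.
The distinct arrangements are (2 in all): NH3 cis; NH3 trans.
Each arrangement has an internal mirror plane or centre of symmetry, so none is chiral.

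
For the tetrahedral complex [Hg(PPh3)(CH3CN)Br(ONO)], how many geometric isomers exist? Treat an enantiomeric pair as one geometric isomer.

1

Only one geometric arrangement is possible; it has no improper symmetry element, so it exists as a pair of enantiomers (2 stereoisomers).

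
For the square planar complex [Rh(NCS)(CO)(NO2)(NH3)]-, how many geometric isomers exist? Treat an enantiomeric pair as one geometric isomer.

3

A square has two trans pairs of vertices; adjacent vertices are cis.
There are 3 geometric isomers: (CO/NH3 trans, NCS/NO2 trans); (CO/NO2 trans, NCS/NH3 trans); (CO/NCS trans, NH3/NO2 trans).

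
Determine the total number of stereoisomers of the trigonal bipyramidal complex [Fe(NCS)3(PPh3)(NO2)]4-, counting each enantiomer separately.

In a trigonal bipyramid the two axial positions differ from the three equatorial ones.
Working through the distinct placements yields 4 geometric isomers: PPh3 equatorial, NO2 equatorial; PPh3 equatorial, NO2 axial; PPh3 axial, NO2 equatorial; PPh3 axial, NO2 axial.
Each arrangement has an internal mirror plane or centre of symmetry, so none is chiral.

4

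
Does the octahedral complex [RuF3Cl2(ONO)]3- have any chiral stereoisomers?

In an octahedral complex each vertex has one trans partner and four cis neighbours.
There are 3 geometric isomers: F mer, Cl trans; F fac, Cl cis; F mer, Cl cis.
Each arrangement has an internal mirror plane or centre of symmetry, so none is chiral.

no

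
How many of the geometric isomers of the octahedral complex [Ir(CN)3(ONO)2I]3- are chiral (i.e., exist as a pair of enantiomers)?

0

Working through the distinct placements yields 3 geometric isomers: CN mer, ONO trans; CN mer, ONO cis; CN fac, ONO cis.
Each arrangement has an internal mirror plane or centre of symmetry, so none is chiral.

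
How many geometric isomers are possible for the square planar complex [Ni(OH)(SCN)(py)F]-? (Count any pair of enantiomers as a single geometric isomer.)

In a square planar complex each vertex has one trans partner and two cis neighbours.
The distinct arrangements are (3 in all): (F/SCN trans, OH/py trans); (F/py trans, OH/SCN trans); (F/OH trans, SCN/py trans).

3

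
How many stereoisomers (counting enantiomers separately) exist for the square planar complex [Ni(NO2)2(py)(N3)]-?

2

A square has two trans pairs of vertices; adjacent vertices are cis.
Systematic placement gives 2 geometric isomers: NO2 cis; NO2 trans.
Each arrangement has an internal mirror plane or centre of symmetry, so none is chiral.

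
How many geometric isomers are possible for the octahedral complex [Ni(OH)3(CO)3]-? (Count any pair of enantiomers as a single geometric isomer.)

2

The six octahedral sites form three mutually perpendicular trans pairs.
Working through the distinct placements yields 2 geometric isomers: OH mer; OH fac.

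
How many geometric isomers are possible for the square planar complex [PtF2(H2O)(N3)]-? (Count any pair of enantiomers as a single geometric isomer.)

2

A square has two trans pairs of vertices; adjacent vertices are cis.
Systematic placement gives 2 geometric isomers: F cis; F trans.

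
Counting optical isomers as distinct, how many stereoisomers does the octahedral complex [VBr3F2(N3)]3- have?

3

The six octahedral sites form three mutually perpendicular trans pairs.
Working through the distinct placements yields 3 geometric isomers: Br mer, F cis; Br mer, F trans; Br fac, F cis.
Each arrangement has an internal mirror plane or centre of symmetry, so none is chiral.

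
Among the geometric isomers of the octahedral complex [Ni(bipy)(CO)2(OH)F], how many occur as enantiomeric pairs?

An octahedron has six vertices in three trans pairs; every non-trans pair is cis.
Each bipy is bidentate and must span two cis positions.
Systematic placement gives 4 geometric isomers: CO trans; CO cis (3 arrangements, 2 chiral).
Of these, 2 lack any improper symmetry element and so occur as enantiomeric pairs, giving 4 + 2 = 6 stereoisomers in total.

2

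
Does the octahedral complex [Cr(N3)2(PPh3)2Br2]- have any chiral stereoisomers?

yes

The distinct arrangements are (5 in all): N3 trans, PPh3 trans, Br trans; N3 cis, PPh3 cis, Br trans; N3 cis, PPh3 trans, Br cis; N3 cis, PPh3 cis, Br cis (chiral); N3 trans, PPh3 cis, Br cis.
One of these lacks any improper symmetry element and so occurs as an enantiomeric pair, giving 5 + 1 = 6 stereoisomers in total.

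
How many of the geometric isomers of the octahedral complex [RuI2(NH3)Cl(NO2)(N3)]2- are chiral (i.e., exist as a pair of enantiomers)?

6

An octahedron has six vertices in three trans pairs; every non-trans pair is cis.
Systematic enumeration (placing each ligand type in turn and discarding arrangements equivalent by rotation or reflection) gives 9 geometric isomers.
Of these, 6 lack any improper symmetry element and so occur as enantiomeric pairs, giving 9 + 6 = 15 stereoisomers in total.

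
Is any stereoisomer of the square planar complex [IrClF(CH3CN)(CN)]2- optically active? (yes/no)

no

The distinct arrangements are (3 in all): (CH3CN/Cl trans, CN/F trans); (CH3CN/F trans, CN/Cl trans); (CH3CN/CN trans, Cl/F trans).
Each arrangement has an internal mirror plane or centre of symmetry, so none is chiral.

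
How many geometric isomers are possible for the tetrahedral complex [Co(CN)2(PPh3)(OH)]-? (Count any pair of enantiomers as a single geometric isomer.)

Only one geometric arrangement is possible.

1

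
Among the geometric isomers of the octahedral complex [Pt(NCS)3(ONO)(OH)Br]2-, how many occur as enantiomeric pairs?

1

An octahedron has six vertices in three trans pairs; every non-trans pair is cis.
The distinct arrangements are (4 in all): NCS mer (3 arrangements); NCS fac (chiral).
One of these lacks any improper symmetry element and so occurs as an enantiomeric pair, giving 4 + 1 = 5 stereoisomers in total.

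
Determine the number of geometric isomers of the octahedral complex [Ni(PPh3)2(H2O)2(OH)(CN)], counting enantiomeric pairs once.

6

In an octahedral complex each vertex has one trans partner and four cis neighbours.
There are 6 geometric isomers: PPh3 trans, H2O cis; PPh3 cis, H2O cis (3 arrangements, 2 chiral); PPh3 trans, H2O trans; PPh3 cis, H2O trans.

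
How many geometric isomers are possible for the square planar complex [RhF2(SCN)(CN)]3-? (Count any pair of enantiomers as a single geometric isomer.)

2

In a square planar complex each vertex has one trans partner and two cis neighbours.
The distinct arrangements are (2 in all): F cis; F trans.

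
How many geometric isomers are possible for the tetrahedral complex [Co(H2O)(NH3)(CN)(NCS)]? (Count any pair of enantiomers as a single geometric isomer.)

1

In a tetrahedral complex all four positions are equivalent and every pair of ligands is adjacent — there is no cis/trans distinction.
Only one geometric arrangement is possible; it has no improper symmetry element, so it exists as a pair of enantiomers (2 stereoisomers).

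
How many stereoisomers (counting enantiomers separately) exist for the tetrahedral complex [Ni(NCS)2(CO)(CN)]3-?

1

All four vertices of a tetrahedron are equivalent and mutually adjacent, so cis/trans isomerism cannot arise.
Only one geometric arrangement is possible.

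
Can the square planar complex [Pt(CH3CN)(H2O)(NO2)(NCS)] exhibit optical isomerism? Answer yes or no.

no

A square has two trans pairs of vertices; adjacent vertices are cis.
There are 3 geometric isomers: (CH3CN/NCS trans, H2O/NO2 trans); (CH3CN/NO2 trans, H2O/NCS trans); (CH3CN/H2O trans, NCS/NO2 trans).
Each arrangement has an internal mirror plane or centre of symmetry, so none is chiral.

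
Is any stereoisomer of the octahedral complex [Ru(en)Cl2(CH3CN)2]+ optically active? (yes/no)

yes

The six octahedral sites form three mutually perpendicular trans pairs.
Each en is bidentate and must span two cis positions.
The distinct arrangements are (3 in all): Cl cis, CH3CN trans; Cl cis, CH3CN cis (chiral); Cl trans, CH3CN cis.
One of these lacks any improper symmetry element and so occurs as an enantiomeric pair, giving 3 + 1 = 4 stereoisomers in total.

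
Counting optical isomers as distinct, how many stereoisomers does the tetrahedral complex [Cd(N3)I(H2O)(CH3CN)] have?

Only one geometric arrangement is possible; it has no improper symmetry element, so it exists as a pair of enantiomers (2 stereoisomers).

2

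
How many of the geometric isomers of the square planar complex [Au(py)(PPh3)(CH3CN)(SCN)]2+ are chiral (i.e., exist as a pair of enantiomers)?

0

In a square planar complex each vertex has one trans partner and two cis neighbours.
Systematic placement gives 3 geometric isomers: (CH3CN/SCN trans, PPh3/py trans); (CH3CN/py trans, PPh3/SCN trans); (CH3CN/PPh3 trans, SCN/py trans).
Each arrangement has an internal mirror plane or centre of symmetry, so none is chiral.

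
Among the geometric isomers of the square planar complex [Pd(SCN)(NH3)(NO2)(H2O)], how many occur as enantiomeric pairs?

0

A square has two trans pairs of vertices; adjacent vertices are cis.
Working through the distinct placements yields 3 geometric isomers: (H2O/NO2 trans, NH3/SCN trans); (H2O/SCN trans, NH3/NO2 trans); (H2O/NH3 trans, NO2/SCN trans).
Each arrangement has an internal mirror plane or centre of symmetry, so none is chiral.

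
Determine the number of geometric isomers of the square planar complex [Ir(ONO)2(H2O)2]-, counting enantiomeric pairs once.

2

The distinct arrangements are (2 in all): ONO cis; ONO trans.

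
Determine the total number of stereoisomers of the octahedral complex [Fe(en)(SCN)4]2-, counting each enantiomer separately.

1

The six octahedral sites form three mutually perpendicular trans pairs.
Each en is bidentate and must span two cis positions.
Only one geometric arrangement is possible.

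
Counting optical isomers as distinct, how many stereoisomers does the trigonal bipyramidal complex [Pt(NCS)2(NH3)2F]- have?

Systematic enumeration (placing each ligand type in turn and discarding arrangements equivalent by rotation or reflection) gives 5 geometric isomers.
One of these lacks any improper symmetry element and so occurs as an enantiomeric pair, giving 5 + 1 = 6 stereoisomers in total.

6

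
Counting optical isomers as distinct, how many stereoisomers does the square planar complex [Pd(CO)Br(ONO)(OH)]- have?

In a square planar complex each vertex has one trans partner and two cis neighbours.
The distinct arrangements are (3 in all): (Br/OH trans, CO/ONO trans); (Br/ONO trans, CO/OH trans); (Br/CO trans, OH/ONO trans).
Each arrangement has an internal mirror plane or centre of symmetry, so none is chiral.

3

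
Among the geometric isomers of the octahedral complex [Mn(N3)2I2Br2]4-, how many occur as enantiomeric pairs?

1

The six octahedral sites form three mutually perpendicular trans pairs.
There are 5 geometric isomers: N3 trans, I trans, Br trans; N3 cis, I cis, Br trans; N3 trans, I cis, Br cis; N3 cis, I cis, Br cis (chiral); N3 cis, I trans, Br cis.
One of these lacks any improper symmetry element and so occurs as an enantiomeric pair, giving 5 + 1 = 6 stereoisomers in total.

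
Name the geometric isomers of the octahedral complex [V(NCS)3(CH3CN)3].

An octahedron has six vertices in three trans pairs; every non-trans pair is cis.
There are 2 geometric isomers: NCS mer; NCS fac.

fac and mer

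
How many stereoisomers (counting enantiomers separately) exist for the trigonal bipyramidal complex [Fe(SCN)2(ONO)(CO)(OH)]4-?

A trigonal bipyramid has two axial and three equatorial sites, which are chemically inequivalent.
Placing the ligands in turn and identifying arrangements related by rotation or reflection leaves 7 distinct geometric isomers.
Of these, 3 lack any improper symmetry element and so occur as enantiomeric pairs, giving 7 + 3 = 10 stereoisomers in total.

10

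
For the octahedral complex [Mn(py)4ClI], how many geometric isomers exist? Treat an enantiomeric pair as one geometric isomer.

An octahedron has six vertices in three trans pairs; every non-trans pair is cis.
There are 2 geometric isomers: Cl and I mutually trans; Cl and I mutually cis.

2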